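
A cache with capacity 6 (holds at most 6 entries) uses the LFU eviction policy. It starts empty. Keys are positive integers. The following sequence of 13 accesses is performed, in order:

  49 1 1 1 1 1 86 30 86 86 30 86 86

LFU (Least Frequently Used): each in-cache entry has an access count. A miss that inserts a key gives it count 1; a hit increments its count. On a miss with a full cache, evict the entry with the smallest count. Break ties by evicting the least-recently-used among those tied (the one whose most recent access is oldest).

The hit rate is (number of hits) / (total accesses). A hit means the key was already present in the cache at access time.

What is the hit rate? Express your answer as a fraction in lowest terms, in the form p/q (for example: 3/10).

Answer: 9/13

Derivation:
LFU simulation (capacity=6):
  1. access 49: MISS. Cache: [49(c=1)]
  2. access 1: MISS. Cache: [49(c=1) 1(c=1)]
  3. access 1: HIT, count now 2. Cache: [49(c=1) 1(c=2)]
  4. access 1: HIT, count now 3. Cache: [49(c=1) 1(c=3)]
  5. access 1: HIT, count now 4. Cache: [49(c=1) 1(c=4)]
  6. access 1: HIT, count now 5. Cache: [49(c=1) 1(c=5)]
  7. access 86: MISS. Cache: [49(c=1) 86(c=1) 1(c=5)]
  8. access 30: MISS. Cache: [49(c=1) 86(c=1) 30(c=1) 1(c=5)]
  9. access 86: HIT, count now 2. Cache: [49(c=1) 30(c=1) 86(c=2) 1(c=5)]
  10. access 86: HIT, count now 3. Cache: [49(c=1) 30(c=1) 86(c=3) 1(c=5)]
  11. access 30: HIT, count now 2. Cache: [49(c=1) 30(c=2) 86(c=3) 1(c=5)]
  12. access 86: HIT, count now 4. Cache: [49(c=1) 30(c=2) 86(c=4) 1(c=5)]
  13. access 86: HIT, count now 5. Cache: [49(c=1) 30(c=2) 1(c=5) 86(c=5)]
Total: 9 hits, 4 misses, 0 evictions

Hit rate = 9/13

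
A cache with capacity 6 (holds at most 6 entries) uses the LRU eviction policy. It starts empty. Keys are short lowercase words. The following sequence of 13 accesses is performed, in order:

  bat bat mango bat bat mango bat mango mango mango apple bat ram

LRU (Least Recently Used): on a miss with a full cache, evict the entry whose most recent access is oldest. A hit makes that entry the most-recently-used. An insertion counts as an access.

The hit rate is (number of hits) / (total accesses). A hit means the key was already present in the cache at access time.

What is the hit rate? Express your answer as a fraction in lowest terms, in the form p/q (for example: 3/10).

LRU simulation (capacity=6):
  1. access bat: MISS. Cache (LRU->MRU): [bat]
  2. access bat: HIT. Cache (LRU->MRU): [bat]
  3. access mango: MISS. Cache (LRU->MRU): [bat mango]
  4. access bat: HIT. Cache (LRU->MRU): [mango bat]
  5. access bat: HIT. Cache (LRU->MRU): [mango bat]
  6. access mango: HIT. Cache (LRU->MRU): [bat mango]
  7. access bat: HIT. Cache (LRU->MRU): [mango bat]
  8. access mango: HIT. Cache (LRU->MRU): [bat mango]
  9. access mango: HIT. Cache (LRU->MRU): [bat mango]
  10. access mango: HIT. Cache (LRU->MRU): [bat mango]
  11. access apple: MISS. Cache (LRU->MRU): [bat mango apple]
  12. access bat: HIT. Cache (LRU->MRU): [mango apple bat]
  13. access ram: MISS. Cache (LRU->MRU): [mango apple bat ram]
Total: 9 hits, 4 misses, 0 evictions

Hit rate = 9/13

Answer: 9/13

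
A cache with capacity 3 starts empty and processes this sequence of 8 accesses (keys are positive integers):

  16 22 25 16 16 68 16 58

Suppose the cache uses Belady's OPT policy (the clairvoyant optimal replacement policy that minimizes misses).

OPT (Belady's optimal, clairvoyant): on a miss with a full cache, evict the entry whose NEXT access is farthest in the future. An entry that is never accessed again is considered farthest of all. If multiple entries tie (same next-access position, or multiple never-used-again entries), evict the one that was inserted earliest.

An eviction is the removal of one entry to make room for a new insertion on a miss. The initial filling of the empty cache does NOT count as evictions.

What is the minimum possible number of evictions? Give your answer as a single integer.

OPT (Belady) simulation (capacity=3):
  1. access 16: MISS. Cache: [16]
  2. access 22: MISS. Cache: [16 22]
  3. access 25: MISS. Cache: [16 22 25]
  4. access 16: HIT. Next use of 16: step 5. Cache: [16 22 25]
  5. access 16: HIT. Next use of 16: step 7. Cache: [16 22 25]
  6. access 68: MISS, evict 22 (next use: never). Cache: [16 25 68]
  7. access 16: HIT. Next use of 16: never. Cache: [16 25 68]
  8. access 58: MISS, evict 16 (next use: never). Cache: [25 68 58]
Total: 3 hits, 5 misses, 2 evictions

Answer: 2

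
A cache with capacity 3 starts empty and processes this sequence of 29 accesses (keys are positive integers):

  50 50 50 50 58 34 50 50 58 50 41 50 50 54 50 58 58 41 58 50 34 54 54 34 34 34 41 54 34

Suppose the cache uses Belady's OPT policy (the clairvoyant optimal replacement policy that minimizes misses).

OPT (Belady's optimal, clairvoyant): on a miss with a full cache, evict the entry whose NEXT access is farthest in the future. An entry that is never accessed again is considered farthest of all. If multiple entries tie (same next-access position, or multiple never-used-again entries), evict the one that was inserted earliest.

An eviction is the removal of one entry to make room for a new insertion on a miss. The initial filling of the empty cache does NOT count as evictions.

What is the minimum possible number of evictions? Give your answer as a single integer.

Answer: 5

Derivation:
OPT (Belady) simulation (capacity=3):
  1. access 50: MISS. Cache: [50]
  2. access 50: HIT. Next use of 50: step 3. Cache: [50]
  3. access 50: HIT. Next use of 50: step 4. Cache: [50]
  4. access 50: HIT. Next use of 50: step 7. Cache: [50]
  5. access 58: MISS. Cache: [50 58]
  6. access 34: MISS. Cache: [50 58 34]
  7. access 50: HIT. Next use of 50: step 8. Cache: [50 58 34]
  8. access 50: HIT. Next use of 50: step 10. Cache: [50 58 34]
  9. access 58: HIT. Next use of 58: step 16. Cache: [50 58 34]
  10. access 50: HIT. Next use of 50: step 12. Cache: [50 58 34]
  11. access 41: MISS, evict 34 (next use: step 21). Cache: [50 58 41]
  12. access 50: HIT. Next use of 50: step 13. Cache: [50 58 41]
  13. access 50: HIT. Next use of 50: step 15. Cache: [50 58 41]
  14. access 54: MISS, evict 41 (next use: step 18). Cache: [50 58 54]
  15. access 50: HIT. Next use of 50: step 20. Cache: [50 58 54]
  16. access 58: HIT. Next use of 58: step 17. Cache: [50 58 54]
  17. access 58: HIT. Next use of 58: step 19. Cache: [50 58 54]
  18. access 41: MISS, evict 54 (next use: step 22). Cache: [50 58 41]
  19. access 58: HIT. Next use of 58: never. Cache: [50 58 41]
  20. access 50: HIT. Next use of 50: never. Cache: [50 58 41]
  21. access 34: MISS, evict 50 (next use: never). Cache: [58 41 34]
  22. access 54: MISS, evict 58 (next use: never). Cache: [41 34 54]
  23. access 54: HIT. Next use of 54: step 28. Cache: [41 34 54]
  24. access 34: HIT. Next use of 34: step 25. Cache: [41 34 54]
  25. access 34: HIT. Next use of 34: step 26. Cache: [41 34 54]
  26. access 34: HIT. Next use of 34: step 29. Cache: [41 34 54]
  27. access 41: HIT. Next use of 41: never. Cache: [41 34 54]
  28. access 54: HIT. Next use of 54: never. Cache: [41 34 54]
  29. access 34: HIT. Next use of 34: never. Cache: [41 34 54]
Total: 21 hits, 8 misses, 5 evictions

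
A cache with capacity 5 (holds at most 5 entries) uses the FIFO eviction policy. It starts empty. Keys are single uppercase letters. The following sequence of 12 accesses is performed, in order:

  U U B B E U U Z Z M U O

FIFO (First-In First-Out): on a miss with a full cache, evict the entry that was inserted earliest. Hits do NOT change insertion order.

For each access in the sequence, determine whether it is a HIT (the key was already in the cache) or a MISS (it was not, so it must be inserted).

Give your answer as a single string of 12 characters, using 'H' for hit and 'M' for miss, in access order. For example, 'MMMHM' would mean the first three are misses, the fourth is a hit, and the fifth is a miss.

FIFO simulation (capacity=5):
  1. access U: MISS. Cache (old->new): [U]
  2. access U: HIT. Cache (old->new): [U]
  3. access B: MISS. Cache (old->new): [U B]
  4. access B: HIT. Cache (old->new): [U B]
  5. access E: MISS. Cache (old->new): [U B E]
  6. access U: HIT. Cache (old->new): [U B E]
  7. access U: HIT. Cache (old->new): [U B E]
  8. access Z: MISS. Cache (old->new): [U B E Z]
  9. access Z: HIT. Cache (old->new): [U B E Z]
  10. access M: MISS. Cache (old->new): [U B E Z M]
  11. access U: HIT. Cache (old->new): [U B E Z M]
  12. access O: MISS, evict U. Cache (old->new): [B E Z M O]
Total: 6 hits, 6 misses, 1 evictions

Answer: MHMHMHHMHMHM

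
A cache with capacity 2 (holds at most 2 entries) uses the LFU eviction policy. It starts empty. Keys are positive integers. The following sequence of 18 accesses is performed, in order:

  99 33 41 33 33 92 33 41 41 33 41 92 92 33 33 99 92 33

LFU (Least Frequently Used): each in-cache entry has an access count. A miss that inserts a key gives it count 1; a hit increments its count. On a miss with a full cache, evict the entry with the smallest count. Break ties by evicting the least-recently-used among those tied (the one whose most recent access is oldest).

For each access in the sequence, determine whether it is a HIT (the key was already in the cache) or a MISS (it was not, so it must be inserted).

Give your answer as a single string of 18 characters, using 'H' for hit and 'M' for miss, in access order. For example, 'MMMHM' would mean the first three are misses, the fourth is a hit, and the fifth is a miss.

LFU simulation (capacity=2):
  1. access 99: MISS. Cache: [99(c=1)]
  2. access 33: MISS. Cache: [99(c=1) 33(c=1)]
  3. access 41: MISS, evict 99(c=1). Cache: [33(c=1) 41(c=1)]
  4. access 33: HIT, count now 2. Cache: [41(c=1) 33(c=2)]
  5. access 33: HIT, count now 3. Cache: [41(c=1) 33(c=3)]
  6. access 92: MISS, evict 41(c=1). Cache: [92(c=1) 33(c=3)]
  7. access 33: HIT, count now 4. Cache: [92(c=1) 33(c=4)]
  8. access 41: MISS, evict 92(c=1). Cache: [41(c=1) 33(c=4)]
  9. access 41: HIT, count now 2. Cache: [41(c=2) 33(c=4)]
  10. access 33: HIT, count now 5. Cache: [41(c=2) 33(c=5)]
  11. access 41: HIT, count now 3. Cache: [41(c=3) 33(c=5)]
  12. access 92: MISS, evict 41(c=3). Cache: [92(c=1) 33(c=5)]
  13. access 92: HIT, count now 2. Cache: [92(c=2) 33(c=5)]
  14. access 33: HIT, count now 6. Cache: [92(c=2) 33(c=6)]
  15. access 33: HIT, count now 7. Cache: [92(c=2) 33(c=7)]
  16. access 99: MISS, evict 92(c=2). Cache: [99(c=1) 33(c=7)]
  17. access 92: MISS, evict 99(c=1). Cache: [92(c=1) 33(c=7)]
  18. access 33: HIT, count now 8. Cache: [92(c=1) 33(c=8)]
Total: 10 hits, 8 misses, 6 evictions

Answer: MMMHHMHMHHHMHHHMMH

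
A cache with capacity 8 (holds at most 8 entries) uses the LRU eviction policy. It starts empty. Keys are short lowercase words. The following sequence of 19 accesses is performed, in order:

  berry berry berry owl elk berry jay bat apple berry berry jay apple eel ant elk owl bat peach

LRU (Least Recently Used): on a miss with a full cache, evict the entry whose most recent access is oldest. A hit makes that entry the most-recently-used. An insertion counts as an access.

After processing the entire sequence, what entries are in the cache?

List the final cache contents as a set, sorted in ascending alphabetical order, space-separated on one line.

Answer: ant apple bat eel elk jay owl peach

Derivation:
LRU simulation (capacity=8):
  1. access berry: MISS. Cache (LRU->MRU): [berry]
  2. access berry: HIT. Cache (LRU->MRU): [berry]
  3. access berry: HIT. Cache (LRU->MRU): [berry]
  4. access owl: MISS. Cache (LRU->MRU): [berry owl]
  5. access elk: MISS. Cache (LRU->MRU): [berry owl elk]
  6. access berry: HIT. Cache (LRU->MRU): [owl elk berry]
  7. access jay: MISS. Cache (LRU->MRU): [owl elk berry jay]
  8. access bat: MISS. Cache (LRU->MRU): [owl elk berry jay bat]
  9. access apple: MISS. Cache (LRU->MRU): [owl elk berry jay bat apple]
  10. access berry: HIT. Cache (LRU->MRU): [owl elk jay bat apple berry]
  11. access berry: HIT. Cache (LRU->MRU): [owl elk jay bat apple berry]
  12. access jay: HIT. Cache (LRU->MRU): [owl elk bat apple berry jay]
  13. access apple: HIT. Cache (LRU->MRU): [owl elk bat berry jay apple]
  14. access eel: MISS. Cache (LRU->MRU): [owl elk bat berry jay apple eel]
  15. access ant: MISS. Cache (LRU->MRU): [owl elk bat berry jay apple eel ant]
  16. access elk: HIT. Cache (LRU->MRU): [owl bat berry jay apple eel ant elk]
  17. access owl: HIT. Cache (LRU->MRU): [bat berry jay apple eel ant elk owl]
  18. access bat: HIT. Cache (LRU->MRU): [berry jay apple eel ant elk owl bat]
  19. access peach: MISS, evict berry. Cache (LRU->MRU): [jay apple eel ant elk owl bat peach]
Total: 10 hits, 9 misses, 1 evictions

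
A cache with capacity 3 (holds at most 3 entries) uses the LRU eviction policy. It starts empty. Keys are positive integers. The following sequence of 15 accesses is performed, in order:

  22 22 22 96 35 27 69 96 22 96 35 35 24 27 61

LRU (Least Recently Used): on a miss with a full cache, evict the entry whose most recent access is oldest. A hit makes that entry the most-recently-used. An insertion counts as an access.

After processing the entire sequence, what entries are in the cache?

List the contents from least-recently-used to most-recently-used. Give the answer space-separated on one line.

Answer: 24 27 61

Derivation:
LRU simulation (capacity=3):
  1. access 22: MISS. Cache (LRU->MRU): [22]
  2. access 22: HIT. Cache (LRU->MRU): [22]
  3. access 22: HIT. Cache (LRU->MRU): [22]
  4. access 96: MISS. Cache (LRU->MRU): [22 96]
  5. access 35: MISS. Cache (LRU->MRU): [22 96 35]
  6. access 27: MISS, evict 22. Cache (LRU->MRU): [96 35 27]
  7. access 69: MISS, evict 96. Cache (LRU->MRU): [35 27 69]
  8. access 96: MISS, evict 35. Cache (LRU->MRU): [27 69 96]
  9. access 22: MISS, evict 27. Cache (LRU->MRU): [69 96 22]
  10. access 96: HIT. Cache (LRU->MRU): [69 22 96]
  11. access 35: MISS, evict 69. Cache (LRU->MRU): [22 96 35]
  12. access 35: HIT. Cache (LRU->MRU): [22 96 35]
  13. access 24: MISS, evict 22. Cache (LRU->MRU): [96 35 24]
  14. access 27: MISS, evict 96. Cache (LRU->MRU): [35 24 27]
  15. access 61: MISS, evict 35. Cache (LRU->MRU): [24 27 61]
Total: 4 hits, 11 misses, 8 evictions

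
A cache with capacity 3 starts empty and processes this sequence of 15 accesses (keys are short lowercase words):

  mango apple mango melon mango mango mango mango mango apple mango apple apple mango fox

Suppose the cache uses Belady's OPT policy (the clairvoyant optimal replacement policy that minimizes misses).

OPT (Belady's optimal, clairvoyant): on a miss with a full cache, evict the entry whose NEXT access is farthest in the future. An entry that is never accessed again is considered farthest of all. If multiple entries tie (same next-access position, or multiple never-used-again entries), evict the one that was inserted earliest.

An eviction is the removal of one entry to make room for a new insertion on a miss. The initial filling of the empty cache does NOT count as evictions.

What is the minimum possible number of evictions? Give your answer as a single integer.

OPT (Belady) simulation (capacity=3):
  1. access mango: MISS. Cache: [mango]
  2. access apple: MISS. Cache: [mango apple]
  3. access mango: HIT. Next use of mango: step 5. Cache: [mango apple]
  4. access melon: MISS. Cache: [mango apple melon]
  5. access mango: HIT. Next use of mango: step 6. Cache: [mango apple melon]
  6. access mango: HIT. Next use of mango: step 7. Cache: [mango apple melon]
  7. access mango: HIT. Next use of mango: step 8. Cache: [mango apple melon]
  8. access mango: HIT. Next use of mango: step 9. Cache: [mango apple melon]
  9. access mango: HIT. Next use of mango: step 11. Cache: [mango apple melon]
  10. access apple: HIT. Next use of apple: step 12. Cache: [mango apple melon]
  11. access mango: HIT. Next use of mango: step 14. Cache: [mango apple melon]
  12. access apple: HIT. Next use of apple: step 13. Cache: [mango apple melon]
  13. access apple: HIT. Next use of apple: never. Cache: [mango apple melon]
  14. access mango: HIT. Next use of mango: never. Cache: [mango apple melon]
  15. access fox: MISS, evict mango (next use: never). Cache: [apple melon fox]
Total: 11 hits, 4 misses, 1 evictions

Answer: 1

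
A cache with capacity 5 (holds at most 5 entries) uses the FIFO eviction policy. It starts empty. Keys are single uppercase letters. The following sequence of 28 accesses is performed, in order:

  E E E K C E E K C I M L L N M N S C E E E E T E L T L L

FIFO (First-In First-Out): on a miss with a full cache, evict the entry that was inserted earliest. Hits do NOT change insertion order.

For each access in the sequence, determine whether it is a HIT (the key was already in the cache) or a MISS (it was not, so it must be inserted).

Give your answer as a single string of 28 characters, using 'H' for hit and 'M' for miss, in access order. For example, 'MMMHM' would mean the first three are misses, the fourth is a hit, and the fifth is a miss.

Answer: MHHMMHHHHMMMHMHHMMMHHHMHMHHH

Derivation:
FIFO simulation (capacity=5):
  1. access E: MISS. Cache (old->new): [E]
  2. access E: HIT. Cache (old->new): [E]
  3. access E: HIT. Cache (old->new): [E]
  4. access K: MISS. Cache (old->new): [E K]
  5. access C: MISS. Cache (old->new): [E K C]
  6. access E: HIT. Cache (old->new): [E K C]
  7. access E: HIT. Cache (old->new): [E K C]
  8. access K: HIT. Cache (old->new): [E K C]
  9. access C: HIT. Cache (old->new): [E K C]
  10. access I: MISS. Cache (old->new): [E K C I]
  11. access M: MISS. Cache (old->new): [E K C I M]
  12. access L: MISS, evict E. Cache (old->new): [K C I M L]
  13. access L: HIT. Cache (old->new): [K C I M L]
  14. access N: MISS, evict K. Cache (old->new): [C I M L N]
  15. access M: HIT. Cache (old->new): [C I M L N]
  16. access N: HIT. Cache (old->new): [C I M L N]
  17. access S: MISS, evict C. Cache (old->new): [I M L N S]
  18. access C: MISS, evict I. Cache (old->new): [M L N S C]
  19. access E: MISS, evict M. Cache (old->new): [L N S C E]
  20. access E: HIT. Cache (old->new): [L N S C E]
  21. access E: HIT. Cache (old->new): [L N S C E]
  22. access E: HIT. Cache (old->new): [L N S C E]
  23. access T: MISS, evict L. Cache (old->new): [N S C E T]
  24. access E: HIT. Cache (old->new): [N S C E T]
  25. access L: MISS, evict N. Cache (old->new): [S C E T L]
  26. access T: HIT. Cache (old->new): [S C E T L]
  27. access L: HIT. Cache (old->new): [S C E T L]
  28. access L: HIT. Cache (old->new): [S C E T L]
Total: 16 hits, 12 misses, 7 evictions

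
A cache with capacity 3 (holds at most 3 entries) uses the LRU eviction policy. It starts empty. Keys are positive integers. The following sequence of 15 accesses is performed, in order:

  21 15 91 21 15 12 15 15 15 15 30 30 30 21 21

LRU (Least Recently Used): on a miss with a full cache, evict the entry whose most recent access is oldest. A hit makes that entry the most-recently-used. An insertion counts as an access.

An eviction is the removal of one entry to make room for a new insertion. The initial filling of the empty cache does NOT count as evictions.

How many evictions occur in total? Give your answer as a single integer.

LRU simulation (capacity=3):
  1. access 21: MISS. Cache (LRU->MRU): [21]
  2. access 15: MISS. Cache (LRU->MRU): [21 15]
  3. access 91: MISS. Cache (LRU->MRU): [21 15 91]
  4. access 21: HIT. Cache (LRU->MRU): [15 91 21]
  5. access 15: HIT. Cache (LRU->MRU): [91 21 15]
  6. access 12: MISS, evict 91. Cache (LRU->MRU): [21 15 12]
  7. access 15: HIT. Cache (LRU->MRU): [21 12 15]
  8. access 15: HIT. Cache (LRU->MRU): [21 12 15]
  9. access 15: HIT. Cache (LRU->MRU): [21 12 15]
  10. access 15: HIT. Cache (LRU->MRU): [21 12 15]
  11. access 30: MISS, evict 21. Cache (LRU->MRU): [12 15 30]
  12. access 30: HIT. Cache (LRU->MRU): [12 15 30]
  13. access 30: HIT. Cache (LRU->MRU): [12 15 30]
  14. access 21: MISS, evict 12. Cache (LRU->MRU): [15 30 21]
  15. access 21: HIT. Cache (LRU->MRU): [15 30 21]
Total: 9 hits, 6 misses, 3 evictions

Answer: 3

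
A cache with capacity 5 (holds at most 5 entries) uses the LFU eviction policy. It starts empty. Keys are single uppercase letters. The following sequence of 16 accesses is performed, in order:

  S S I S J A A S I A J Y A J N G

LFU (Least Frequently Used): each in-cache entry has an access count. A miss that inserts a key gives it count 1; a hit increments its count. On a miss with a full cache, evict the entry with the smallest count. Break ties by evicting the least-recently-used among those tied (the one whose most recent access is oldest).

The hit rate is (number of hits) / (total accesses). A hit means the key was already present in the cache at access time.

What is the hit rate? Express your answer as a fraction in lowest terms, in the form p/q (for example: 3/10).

LFU simulation (capacity=5):
  1. access S: MISS. Cache: [S(c=1)]
  2. access S: HIT, count now 2. Cache: [S(c=2)]
  3. access I: MISS. Cache: [I(c=1) S(c=2)]
  4. access S: HIT, count now 3. Cache: [I(c=1) S(c=3)]
  5. access J: MISS. Cache: [I(c=1) J(c=1) S(c=3)]
  6. access A: MISS. Cache: [I(c=1) J(c=1) A(c=1) S(c=3)]
  7. access A: HIT, count now 2. Cache: [I(c=1) J(c=1) A(c=2) S(c=3)]
  8. access S: HIT, count now 4. Cache: [I(c=1) J(c=1) A(c=2) S(c=4)]
  9. access I: HIT, count now 2. Cache: [J(c=1) A(c=2) I(c=2) S(c=4)]
  10. access A: HIT, count now 3. Cache: [J(c=1) I(c=2) A(c=3) S(c=4)]
  11. access J: HIT, count now 2. Cache: [I(c=2) J(c=2) A(c=3) S(c=4)]
  12. access Y: MISS. Cache: [Y(c=1) I(c=2) J(c=2) A(c=3) S(c=4)]
  13. access A: HIT, count now 4. Cache: [Y(c=1) I(c=2) J(c=2) S(c=4) A(c=4)]
  14. access J: HIT, count now 3. Cache: [Y(c=1) I(c=2) J(c=3) S(c=4) A(c=4)]
  15. access N: MISS, evict Y(c=1). Cache: [N(c=1) I(c=2) J(c=3) S(c=4) A(c=4)]
  16. access G: MISS, evict N(c=1). Cache: [G(c=1) I(c=2) J(c=3) S(c=4) A(c=4)]
Total: 9 hits, 7 misses, 2 evictions

Hit rate = 9/16

Answer: 9/16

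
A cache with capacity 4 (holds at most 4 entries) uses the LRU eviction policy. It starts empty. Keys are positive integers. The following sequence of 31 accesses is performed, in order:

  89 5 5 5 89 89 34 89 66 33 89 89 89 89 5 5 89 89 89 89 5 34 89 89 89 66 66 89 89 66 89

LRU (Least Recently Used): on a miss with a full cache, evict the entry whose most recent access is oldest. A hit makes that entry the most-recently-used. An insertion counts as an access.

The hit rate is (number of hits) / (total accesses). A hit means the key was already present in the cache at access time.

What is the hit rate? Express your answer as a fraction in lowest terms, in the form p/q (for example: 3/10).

Answer: 23/31

Derivation:
LRU simulation (capacity=4):
  1. access 89: MISS. Cache (LRU->MRU): [89]
  2. access 5: MISS. Cache (LRU->MRU): [89 5]
  3. access 5: HIT. Cache (LRU->MRU): [89 5]
  4. access 5: HIT. Cache (LRU->MRU): [89 5]
  5. access 89: HIT. Cache (LRU->MRU): [5 89]
  6. access 89: HIT. Cache (LRU->MRU): [5 89]
  7. access 34: MISS. Cache (LRU->MRU): [5 89 34]
  8. access 89: HIT. Cache (LRU->MRU): [5 34 89]
  9. access 66: MISS. Cache (LRU->MRU): [5 34 89 66]
  10. access 33: MISS, evict 5. Cache (LRU->MRU): [34 89 66 33]
  11. access 89: HIT. Cache (LRU->MRU): [34 66 33 89]
  12. access 89: HIT. Cache (LRU->MRU): [34 66 33 89]
  13. access 89: HIT. Cache (LRU->MRU): [34 66 33 89]
  14. access 89: HIT. Cache (LRU->MRU): [34 66 33 89]
  15. access 5: MISS, evict 34. Cache (LRU->MRU): [66 33 89 5]
  16. access 5: HIT. Cache (LRU->MRU): [66 33 89 5]
  17. access 89: HIT. Cache (LRU->MRU): [66 33 5 89]
  18. access 89: HIT. Cache (LRU->MRU): [66 33 5 89]
  19. access 89: HIT. Cache (LRU->MRU): [66 33 5 89]
  20. access 89: HIT. Cache (LRU->MRU): [66 33 5 89]
  21. access 5: HIT. Cache (LRU->MRU): [66 33 89 5]
  22. access 34: MISS, evict 66. Cache (LRU->MRU): [33 89 5 34]
  23. access 89: HIT. Cache (LRU->MRU): [33 5 34 89]
  24. access 89: HIT. Cache (LRU->MRU): [33 5 34 89]
  25. access 89: HIT. Cache (LRU->MRU): [33 5 34 89]
  26. access 66: MISS, evict 33. Cache (LRU->MRU): [5 34 89 66]
  27. access 66: HIT. Cache (LRU->MRU): [5 34 89 66]
  28. access 89: HIT. Cache (LRU->MRU): [5 34 66 89]
  29. access 89: HIT. Cache (LRU->MRU): [5 34 66 89]
  30. access 66: HIT. Cache (LRU->MRU): [5 34 89 66]
  31. access 89: HIT. Cache (LRU->MRU): [5 34 66 89]
Total: 23 hits, 8 misses, 4 evictions

Hit rate = 23/31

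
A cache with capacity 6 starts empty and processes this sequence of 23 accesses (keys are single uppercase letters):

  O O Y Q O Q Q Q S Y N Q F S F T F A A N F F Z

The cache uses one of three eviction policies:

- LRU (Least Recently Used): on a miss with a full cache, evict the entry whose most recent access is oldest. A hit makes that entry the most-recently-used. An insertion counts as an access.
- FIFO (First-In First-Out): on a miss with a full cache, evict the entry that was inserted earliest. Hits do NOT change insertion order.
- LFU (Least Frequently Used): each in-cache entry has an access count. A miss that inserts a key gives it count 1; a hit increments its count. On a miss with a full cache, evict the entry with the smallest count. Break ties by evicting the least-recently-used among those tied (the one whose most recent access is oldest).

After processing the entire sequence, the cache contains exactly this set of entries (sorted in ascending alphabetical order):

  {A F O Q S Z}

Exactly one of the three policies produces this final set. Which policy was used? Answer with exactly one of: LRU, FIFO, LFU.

Answer: LFU

Derivation:
Simulating under each policy and comparing final sets:
  LRU: final set = {A F N S T Z} -> differs
  FIFO: final set = {A F N S T Z} -> differs
  LFU: final set = {A F O Q S Z} -> MATCHES target
Only LFU produces the target set.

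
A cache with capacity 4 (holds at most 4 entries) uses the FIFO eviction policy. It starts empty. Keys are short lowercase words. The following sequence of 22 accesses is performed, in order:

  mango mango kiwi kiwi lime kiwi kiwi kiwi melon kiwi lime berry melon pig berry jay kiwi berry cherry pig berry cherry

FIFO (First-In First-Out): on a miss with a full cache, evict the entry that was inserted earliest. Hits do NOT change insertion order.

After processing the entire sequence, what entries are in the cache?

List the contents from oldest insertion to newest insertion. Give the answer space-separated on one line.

FIFO simulation (capacity=4):
  1. access mango: MISS. Cache (old->new): [mango]
  2. access mango: HIT. Cache (old->new): [mango]
  3. access kiwi: MISS. Cache (old->new): [mango kiwi]
  4. access kiwi: HIT. Cache (old->new): [mango kiwi]
  5. access lime: MISS. Cache (old->new): [mango kiwi lime]
  6. access kiwi: HIT. Cache (old->new): [mango kiwi lime]
  7. access kiwi: HIT. Cache (old->new): [mango kiwi lime]
  8. access kiwi: HIT. Cache (old->new): [mango kiwi lime]
  9. access melon: MISS. Cache (old->new): [mango kiwi lime melon]
  10. access kiwi: HIT. Cache (old->new): [mango kiwi lime melon]
  11. access lime: HIT. Cache (old->new): [mango kiwi lime melon]
  12. access berry: MISS, evict mango. Cache (old->new): [kiwi lime melon berry]
  13. access melon: HIT. Cache (old->new): [kiwi lime melon berry]
  14. access pig: MISS, evict kiwi. Cache (old->new): [lime melon berry pig]
  15. access berry: HIT. Cache (old->new): [lime melon berry pig]
  16. access jay: MISS, evict lime. Cache (old->new): [melon berry pig jay]
  17. access kiwi: MISS, evict melon. Cache (old->new): [berry pig jay kiwi]
  18. access berry: HIT. Cache (old->new): [berry pig jay kiwi]
  19. access cherry: MISS, evict berry. Cache (old->new): [pig jay kiwi cherry]
  20. access pig: HIT. Cache (old->new): [pig jay kiwi cherry]
  21. access berry: MISS, evict pig. Cache (old->new): [jay kiwi cherry berry]
  22. access cherry: HIT. Cache (old->new): [jay kiwi cherry berry]
Total: 12 hits, 10 misses, 6 evictions

Answer: jay kiwi cherry berry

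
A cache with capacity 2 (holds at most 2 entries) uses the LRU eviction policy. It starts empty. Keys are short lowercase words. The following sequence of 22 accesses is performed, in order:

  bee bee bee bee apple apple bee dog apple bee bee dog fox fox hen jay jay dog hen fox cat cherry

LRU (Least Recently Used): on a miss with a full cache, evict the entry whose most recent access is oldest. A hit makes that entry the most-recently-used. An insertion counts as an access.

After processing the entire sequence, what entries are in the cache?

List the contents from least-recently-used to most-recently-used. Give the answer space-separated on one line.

LRU simulation (capacity=2):
  1. access bee: MISS. Cache (LRU->MRU): [bee]
  2. access bee: HIT. Cache (LRU->MRU): [bee]
  3. access bee: HIT. Cache (LRU->MRU): [bee]
  4. access bee: HIT. Cache (LRU->MRU): [bee]
  5. access apple: MISS. Cache (LRU->MRU): [bee apple]
  6. access apple: HIT. Cache (LRU->MRU): [bee apple]
  7. access bee: HIT. Cache (LRU->MRU): [apple bee]
  8. access dog: MISS, evict apple. Cache (LRU->MRU): [bee dog]
  9. access apple: MISS, evict bee. Cache (LRU->MRU): [dog apple]
  10. access bee: MISS, evict dog. Cache (LRU->MRU): [apple bee]
  11. access bee: HIT. Cache (LRU->MRU): [apple bee]
  12. access dog: MISS, evict apple. Cache (LRU->MRU): [bee dog]
  13. access fox: MISS, evict bee. Cache (LRU->MRU): [dog fox]
  14. access fox: HIT. Cache (LRU->MRU): [dog fox]
  15. access hen: MISS, evict dog. Cache (LRU->MRU): [fox hen]
  16. access jay: MISS, evict fox. Cache (LRU->MRU): [hen jay]
  17. access jay: HIT. Cache (LRU->MRU): [hen jay]
  18. access dog: MISS, evict hen. Cache (LRU->MRU): [jay dog]
  19. access hen: MISS, evict jay. Cache (LRU->MRU): [dog hen]
  20. access fox: MISS, evict dog. Cache (LRU->MRU): [hen fox]
  21. access cat: MISS, evict hen. Cache (LRU->MRU): [fox cat]
  22. access cherry: MISS, evict fox. Cache (LRU->MRU): [cat cherry]
Total: 8 hits, 14 misses, 12 evictions

Answer: cat cherry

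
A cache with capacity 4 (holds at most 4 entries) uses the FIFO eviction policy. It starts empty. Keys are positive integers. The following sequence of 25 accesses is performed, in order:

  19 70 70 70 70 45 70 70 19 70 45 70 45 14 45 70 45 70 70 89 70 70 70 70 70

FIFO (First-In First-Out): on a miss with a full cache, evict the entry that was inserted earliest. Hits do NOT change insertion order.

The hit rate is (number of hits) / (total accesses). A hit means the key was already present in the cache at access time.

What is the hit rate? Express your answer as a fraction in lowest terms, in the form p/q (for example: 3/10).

FIFO simulation (capacity=4):
  1. access 19: MISS. Cache (old->new): [19]
  2. access 70: MISS. Cache (old->new): [19 70]
  3. access 70: HIT. Cache (old->new): [19 70]
  4. access 70: HIT. Cache (old->new): [19 70]
  5. access 70: HIT. Cache (old->new): [19 70]
  6. access 45: MISS. Cache (old->new): [19 70 45]
  7. access 70: HIT. Cache (old->new): [19 70 45]
  8. access 70: HIT. Cache (old->new): [19 70 45]
  9. access 19: HIT. Cache (old->new): [19 70 45]
  10. access 70: HIT. Cache (old->new): [19 70 45]
  11. access 45: HIT. Cache (old->new): [19 70 45]
  12. access 70: HIT. Cache (old->new): [19 70 45]
  13. access 45: HIT. Cache (old->new): [19 70 45]
  14. access 14: MISS. Cache (old->new): [19 70 45 14]
  15. access 45: HIT. Cache (old->new): [19 70 45 14]
  16. access 70: HIT. Cache (old->new): [19 70 45 14]
  17. access 45: HIT. Cache (old->new): [19 70 45 14]
  18. access 70: HIT. Cache (old->new): [19 70 45 14]
  19. access 70: HIT. Cache (old->new): [19 70 45 14]
  20. access 89: MISS, evict 19. Cache (old->new): [70 45 14 89]
  21. access 70: HIT. Cache (old->new): [70 45 14 89]
  22. access 70: HIT. Cache (old->new): [70 45 14 89]
  23. access 70: HIT. Cache (old->new): [70 45 14 89]
  24. access 70: HIT. Cache (old->new): [70 45 14 89]
  25. access 70: HIT. Cache (old->new): [70 45 14 89]
Total: 20 hits, 5 misses, 1 evictions

Hit rate = 20/25 = 4/5

Answer: 4/5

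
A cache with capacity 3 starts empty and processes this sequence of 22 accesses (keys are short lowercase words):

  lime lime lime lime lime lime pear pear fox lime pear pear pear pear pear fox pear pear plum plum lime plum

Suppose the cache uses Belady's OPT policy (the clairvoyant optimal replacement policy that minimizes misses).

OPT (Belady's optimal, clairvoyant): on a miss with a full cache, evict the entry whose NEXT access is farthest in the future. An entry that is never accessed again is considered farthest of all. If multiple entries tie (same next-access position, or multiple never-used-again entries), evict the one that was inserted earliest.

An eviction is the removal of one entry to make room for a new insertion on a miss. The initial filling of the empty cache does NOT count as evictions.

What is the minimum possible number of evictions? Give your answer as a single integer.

OPT (Belady) simulation (capacity=3):
  1. access lime: MISS. Cache: [lime]
  2. access lime: HIT. Next use of lime: step 3. Cache: [lime]
  3. access lime: HIT. Next use of lime: step 4. Cache: [lime]
  4. access lime: HIT. Next use of lime: step 5. Cache: [lime]
  5. access lime: HIT. Next use of lime: step 6. Cache: [lime]
  6. access lime: HIT. Next use of lime: step 10. Cache: [lime]
  7. access pear: MISS. Cache: [lime pear]
  8. access pear: HIT. Next use of pear: step 11. Cache: [lime pear]
  9. access fox: MISS. Cache: [lime pear fox]
  10. access lime: HIT. Next use of lime: step 21. Cache: [lime pear fox]
  11. access pear: HIT. Next use of pear: step 12. Cache: [lime pear fox]
  12. access pear: HIT. Next use of pear: step 13. Cache: [lime pear fox]
  13. access pear: HIT. Next use of pear: step 14. Cache: [lime pear fox]
  14. access pear: HIT. Next use of pear: step 15. Cache: [lime pear fox]
  15. access pear: HIT. Next use of pear: step 17. Cache: [lime pear fox]
  16. access fox: HIT. Next use of fox: never. Cache: [lime pear fox]
  17. access pear: HIT. Next use of pear: step 18. Cache: [lime pear fox]
  18. access pear: HIT. Next use of pear: never. Cache: [lime pear fox]
  19. access plum: MISS, evict pear (next use: never). Cache: [lime fox plum]
  20. access plum: HIT. Next use of plum: step 22. Cache: [lime fox plum]
  21. access lime: HIT. Next use of lime: never. Cache: [lime fox plum]
  22. access plum: HIT. Next use of plum: never. Cache: [lime fox plum]
Total: 18 hits, 4 misses, 1 evictions

Answer: 1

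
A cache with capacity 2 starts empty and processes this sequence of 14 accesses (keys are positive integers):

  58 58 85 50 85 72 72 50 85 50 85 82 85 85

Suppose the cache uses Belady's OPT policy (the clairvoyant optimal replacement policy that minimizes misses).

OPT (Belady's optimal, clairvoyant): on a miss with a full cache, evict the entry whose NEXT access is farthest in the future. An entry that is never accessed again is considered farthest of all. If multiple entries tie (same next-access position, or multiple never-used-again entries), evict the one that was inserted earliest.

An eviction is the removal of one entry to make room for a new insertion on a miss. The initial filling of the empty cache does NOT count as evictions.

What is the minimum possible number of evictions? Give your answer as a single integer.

OPT (Belady) simulation (capacity=2):
  1. access 58: MISS. Cache: [58]
  2. access 58: HIT. Next use of 58: never. Cache: [58]
  3. access 85: MISS. Cache: [58 85]
  4. access 50: MISS, evict 58 (next use: never). Cache: [85 50]
  5. access 85: HIT. Next use of 85: step 9. Cache: [85 50]
  6. access 72: MISS, evict 85 (next use: step 9). Cache: [50 72]
  7. access 72: HIT. Next use of 72: never. Cache: [50 72]
  8. access 50: HIT. Next use of 50: step 10. Cache: [50 72]
  9. access 85: MISS, evict 72 (next use: never). Cache: [50 85]
  10. access 50: HIT. Next use of 50: never. Cache: [50 85]
  11. access 85: HIT. Next use of 85: step 13. Cache: [50 85]
  12. access 82: MISS, evict 50 (next use: never). Cache: [85 82]
  13. access 85: HIT. Next use of 85: step 14. Cache: [85 82]
  14. access 85: HIT. Next use of 85: never. Cache: [85 82]
Total: 8 hits, 6 misses, 4 evictions

Answer: 4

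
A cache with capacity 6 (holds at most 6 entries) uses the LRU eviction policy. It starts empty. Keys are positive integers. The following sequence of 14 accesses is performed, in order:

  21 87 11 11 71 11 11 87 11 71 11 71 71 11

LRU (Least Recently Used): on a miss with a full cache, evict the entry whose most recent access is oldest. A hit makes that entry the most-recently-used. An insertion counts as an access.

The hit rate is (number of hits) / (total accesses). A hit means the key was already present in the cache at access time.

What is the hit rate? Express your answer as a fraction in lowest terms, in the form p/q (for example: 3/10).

LRU simulation (capacity=6):
  1. access 21: MISS. Cache (LRU->MRU): [21]
  2. access 87: MISS. Cache (LRU->MRU): [21 87]
  3. access 11: MISS. Cache (LRU->MRU): [21 87 11]
  4. access 11: HIT. Cache (LRU->MRU): [21 87 11]
  5. access 71: MISS. Cache (LRU->MRU): [21 87 11 71]
  6. access 11: HIT. Cache (LRU->MRU): [21 87 71 11]
  7. access 11: HIT. Cache (LRU->MRU): [21 87 71 11]
  8. access 87: HIT. Cache (LRU->MRU): [21 71 11 87]
  9. access 11: HIT. Cache (LRU->MRU): [21 71 87 11]
  10. access 71: HIT. Cache (LRU->MRU): [21 87 11 71]
  11. access 11: HIT. Cache (LRU->MRU): [21 87 71 11]
  12. access 71: HIT. Cache (LRU->MRU): [21 87 11 71]
  13. access 71: HIT. Cache (LRU->MRU): [21 87 11 71]
  14. access 11: HIT. Cache (LRU->MRU): [21 87 71 11]
Total: 10 hits, 4 misses, 0 evictions

Hit rate = 10/14 = 5/7

Answer: 5/7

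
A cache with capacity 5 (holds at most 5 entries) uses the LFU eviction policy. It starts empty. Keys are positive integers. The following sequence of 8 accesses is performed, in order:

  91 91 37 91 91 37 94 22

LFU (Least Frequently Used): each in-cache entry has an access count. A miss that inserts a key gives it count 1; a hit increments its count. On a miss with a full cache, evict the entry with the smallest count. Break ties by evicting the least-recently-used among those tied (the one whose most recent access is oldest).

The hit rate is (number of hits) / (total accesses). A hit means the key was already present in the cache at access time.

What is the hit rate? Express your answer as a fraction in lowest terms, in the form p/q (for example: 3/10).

LFU simulation (capacity=5):
  1. access 91: MISS. Cache: [91(c=1)]
  2. access 91: HIT, count now 2. Cache: [91(c=2)]
  3. access 37: MISS. Cache: [37(c=1) 91(c=2)]
  4. access 91: HIT, count now 3. Cache: [37(c=1) 91(c=3)]
  5. access 91: HIT, count now 4. Cache: [37(c=1) 91(c=4)]
  6. access 37: HIT, count now 2. Cache: [37(c=2) 91(c=4)]
  7. access 94: MISS. Cache: [94(c=1) 37(c=2) 91(c=4)]
  8. access 22: MISS. Cache: [94(c=1) 22(c=1) 37(c=2) 91(c=4)]
Total: 4 hits, 4 misses, 0 evictions

Hit rate = 4/8 = 1/2

Answer: 1/2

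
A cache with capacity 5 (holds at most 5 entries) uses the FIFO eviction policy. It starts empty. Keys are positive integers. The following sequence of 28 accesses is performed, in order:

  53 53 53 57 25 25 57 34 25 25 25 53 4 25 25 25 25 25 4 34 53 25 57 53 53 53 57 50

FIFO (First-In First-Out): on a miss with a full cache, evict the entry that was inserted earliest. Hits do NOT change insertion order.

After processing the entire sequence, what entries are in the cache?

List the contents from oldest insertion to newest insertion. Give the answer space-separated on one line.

FIFO simulation (capacity=5):
  1. access 53: MISS. Cache (old->new): [53]
  2. access 53: HIT. Cache (old->new): [53]
  3. access 53: HIT. Cache (old->new): [53]
  4. access 57: MISS. Cache (old->new): [53 57]
  5. access 25: MISS. Cache (old->new): [53 57 25]
  6. access 25: HIT. Cache (old->new): [53 57 25]
  7. access 57: HIT. Cache (old->new): [53 57 25]
  8. access 34: MISS. Cache (old->new): [53 57 25 34]
  9. access 25: HIT. Cache (old->new): [53 57 25 34]
  10. access 25: HIT. Cache (old->new): [53 57 25 34]
  11. access 25: HIT. Cache (old->new): [53 57 25 34]
  12. access 53: HIT. Cache (old->new): [53 57 25 34]
  13. access 4: MISS. Cache (old->new): [53 57 25 34 4]
  14. access 25: HIT. Cache (old->new): [53 57 25 34 4]
  15. access 25: HIT. Cache (old->new): [53 57 25 34 4]
  16. access 25: HIT. Cache (old->new): [53 57 25 34 4]
  17. access 25: HIT. Cache (old->new): [53 57 25 34 4]
  18. access 25: HIT. Cache (old->new): [53 57 25 34 4]
  19. access 4: HIT. Cache (old->new): [53 57 25 34 4]
  20. access 34: HIT. Cache (old->new): [53 57 25 34 4]
  21. access 53: HIT. Cache (old->new): [53 57 25 34 4]
  22. access 25: HIT. Cache (old->new): [53 57 25 34 4]
  23. access 57: HIT. Cache (old->new): [53 57 25 34 4]
  24. access 53: HIT. Cache (old->new): [53 57 25 34 4]
  25. access 53: HIT. Cache (old->new): [53 57 25 34 4]
  26. access 53: HIT. Cache (old->new): [53 57 25 34 4]
  27. access 57: HIT. Cache (old->new): [53 57 25 34 4]
  28. access 50: MISS, evict 53. Cache (old->new): [57 25 34 4 50]
Total: 22 hits, 6 misses, 1 evictions

Answer: 57 25 34 4 50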